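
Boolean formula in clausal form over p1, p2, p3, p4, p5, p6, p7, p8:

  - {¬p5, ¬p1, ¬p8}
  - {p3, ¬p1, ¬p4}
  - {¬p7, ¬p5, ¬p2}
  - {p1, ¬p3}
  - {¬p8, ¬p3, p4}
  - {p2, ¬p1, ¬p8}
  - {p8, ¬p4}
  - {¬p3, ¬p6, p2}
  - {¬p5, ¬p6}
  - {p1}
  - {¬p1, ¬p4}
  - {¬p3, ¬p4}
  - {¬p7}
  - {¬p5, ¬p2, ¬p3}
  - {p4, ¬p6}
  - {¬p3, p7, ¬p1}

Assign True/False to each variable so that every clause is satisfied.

p1=True, p2=True, p3=False, p4=False, p5=True, p6=False, p7=False, p8=False

Check each clause:
  1. {¬p1, ¬p5, ¬p8} — ¬p8 is true.
  2. {p3, ¬p1, ¬p4} — ¬p4 is true.
  3. {¬p7, ¬p5, ¬p2} — ¬p7 is true.
  4. {¬p3, p1} — p1 is true.
  5. {¬p8, ¬p3, p4} — ¬p8 is true.
  6. {p2, ¬p8, ¬p1} — ¬p8 is true.
  7. {p8, ¬p4} — ¬p4 is true.
  8. {p2, ¬p3, ¬p6} — p2 is true.
  9. {¬p6, ¬p5} — ¬p6 is true.
  10. {p1} — p1 is true.
  11. {¬p1, ¬p4} — ¬p4 is true.
  12. {¬p3, ¬p4} — ¬p4 is true.
  13. {¬p7} — ¬p7 is true.
  14. {¬p3, ¬p5, ¬p2} — ¬p3 is true.
  15. {¬p6, p4} — ¬p6 is true.
  16. {¬p3, p7, ¬p1} — ¬p3 is true.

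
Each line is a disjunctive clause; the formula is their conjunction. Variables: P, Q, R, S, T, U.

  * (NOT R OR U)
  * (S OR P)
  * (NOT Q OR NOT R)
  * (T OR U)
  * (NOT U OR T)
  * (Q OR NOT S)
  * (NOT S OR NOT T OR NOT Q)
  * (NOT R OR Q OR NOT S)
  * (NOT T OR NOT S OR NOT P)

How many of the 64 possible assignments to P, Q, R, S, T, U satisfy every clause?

The models are:
  P=1 Q=0 R=0 S=0 T=1 U=0
  P=1 Q=0 R=0 S=0 T=1 U=1
  P=1 Q=0 R=1 S=0 T=1 U=1
  P=1 Q=1 R=0 S=0 T=1 U=0
  P=1 Q=1 R=0 S=0 T=1 U=1
Count: 5.

5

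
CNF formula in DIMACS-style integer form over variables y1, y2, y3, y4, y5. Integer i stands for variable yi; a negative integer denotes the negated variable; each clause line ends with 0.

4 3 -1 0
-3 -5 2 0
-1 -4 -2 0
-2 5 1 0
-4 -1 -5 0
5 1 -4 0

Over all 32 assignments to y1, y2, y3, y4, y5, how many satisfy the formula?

13

Split on y1, then y4.
  y1=T, y4=T: remaining (y2,y3,y5) ∈ {(F,F,F); (F,T,F)} — 2.
  y1=T, y4=F: remaining (y2,y3,y5) ∈ {(F,T,F); (T,T,F); (T,T,T)} — 3.
  y1=F, y4=T: remaining (y2,y3,y5) ∈ {(F,F,T); (T,F,T); (T,T,T)} — 3.
  y1=F, y4=F: 5 of the 8 assignments to (y2,y3,y5) work.
Total: 2 + 3 + 3 + 5 = 13.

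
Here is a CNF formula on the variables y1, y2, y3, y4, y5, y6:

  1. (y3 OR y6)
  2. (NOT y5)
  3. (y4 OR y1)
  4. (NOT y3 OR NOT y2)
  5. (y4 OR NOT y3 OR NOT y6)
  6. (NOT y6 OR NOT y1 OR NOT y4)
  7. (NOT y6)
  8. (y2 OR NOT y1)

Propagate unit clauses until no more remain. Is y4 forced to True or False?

True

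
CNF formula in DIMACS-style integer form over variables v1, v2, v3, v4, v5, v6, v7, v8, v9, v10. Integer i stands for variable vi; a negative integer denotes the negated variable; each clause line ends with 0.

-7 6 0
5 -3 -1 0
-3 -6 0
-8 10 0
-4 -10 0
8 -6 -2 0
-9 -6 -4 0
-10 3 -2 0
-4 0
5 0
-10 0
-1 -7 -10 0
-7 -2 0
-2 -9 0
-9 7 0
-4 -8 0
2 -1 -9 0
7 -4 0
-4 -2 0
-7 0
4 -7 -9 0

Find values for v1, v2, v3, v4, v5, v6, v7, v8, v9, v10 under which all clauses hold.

(!v4) is a unit clause, so v4 = False.
(v5) is a unit clause, so v5 = True.
The clause (!v10) is unit: v10 must be False.
The clause (!v8) is unit: v8 must be False.
(!v7) is a unit clause, so v7 = False.
Unit propagation: (!v9) forces v9 = False.
Pure literal: v2 appears only negated; assign v2 = False.
Pure literal: v3 appears only negated; assign v3 = False.
v1, v6 are now unconstrained; take v1 = True, v6 = False.
Check each clause:
  1. (v6 || !v7) — !v7 is true.
  2. (!v3 || v5 || !v1) — !v3 is true.
  3. (!v6 || !v3) — !v6 is true.
  4. (!v8 || v10) — !v8 is true.
  5. (!v10 || !v4) — !v4 is true.
  6. (!v2 || v8 || !v6) — !v6 is true.
  7. (!v9 || !v4 || !v6) — !v6 is true.
  8. (v3 || !v10 || !v2) — !v2 is true.
  9. (!v4) — !v4 is true.
  10. (v5) — v5 is true.
  11. (!v10) — !v10 is true.
  12. (!v10 || !v1 || !v7) — !v7 is true.
  13. (!v2 || !v7) — !v7 is true.
  14. (!v9 || !v2) — !v2 is true.
  15. (v7 || !v9) — !v9 is true.
  16. (!v8 || !v4) — !v8 is true.
  17. (v2 || !v9 || !v1) — !v9 is true.
  18. (!v4 || v7) — !v4 is true.
  19. (!v4 || !v2) — !v4 is true.
  20. (!v7) — !v7 is true.
  21. (v4 || !v9 || !v7) — !v7 is true.

v1 = T  v2 = F  v3 = F  v4 = F  v5 = T  v6 = F  v7 = F  v8 = F  v9 = F  v10 = F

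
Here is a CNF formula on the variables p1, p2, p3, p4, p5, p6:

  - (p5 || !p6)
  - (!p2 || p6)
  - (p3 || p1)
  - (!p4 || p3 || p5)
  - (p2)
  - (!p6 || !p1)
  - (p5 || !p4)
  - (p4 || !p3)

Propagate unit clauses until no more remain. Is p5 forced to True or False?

(p2) is a unit clause: p2 = True.
From (!p2 || p6) and p2 = True: p6 = True.
(!p6 || p5) with p6 = True leaves only p5, so p5 = True.

True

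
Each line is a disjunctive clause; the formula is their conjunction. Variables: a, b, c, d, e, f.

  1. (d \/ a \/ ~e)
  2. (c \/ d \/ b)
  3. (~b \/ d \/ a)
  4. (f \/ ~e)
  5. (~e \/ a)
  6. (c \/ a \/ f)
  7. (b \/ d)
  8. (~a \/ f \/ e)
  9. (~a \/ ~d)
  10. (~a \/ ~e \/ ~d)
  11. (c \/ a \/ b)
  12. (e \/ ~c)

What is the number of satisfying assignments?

4

The models are:
  a=F b=T c=F d=T e=F f=T
  a=T b=T c=F d=F e=F f=T
  a=T b=T c=F d=F e=T f=T
  a=T b=T c=T d=F e=T f=T
Count: 4.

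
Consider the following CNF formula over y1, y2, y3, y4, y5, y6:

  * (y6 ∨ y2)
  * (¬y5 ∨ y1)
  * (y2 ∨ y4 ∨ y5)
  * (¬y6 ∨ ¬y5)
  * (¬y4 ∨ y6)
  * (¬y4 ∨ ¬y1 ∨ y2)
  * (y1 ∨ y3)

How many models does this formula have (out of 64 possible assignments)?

12

Case analysis on y1 and y2:
  y1=1, y2=1: y3 free; 4 ways for (y4,y5,y6) × 2^1 = 8.
  y1=1, y2=0: a clause becomes empty — 0.
  y1=0, y2=1: remaining (y3,y4,y5,y6) ∈ {(1,0,0,0); (1,0,0,1); (1,1,0,1)} — 3.
  y1=0, y2=0: remaining (y3,y4,y5,y6) ∈ {(1,1,0,1)} — 1.
Total: 8 + 0 + 3 + 1 = 12.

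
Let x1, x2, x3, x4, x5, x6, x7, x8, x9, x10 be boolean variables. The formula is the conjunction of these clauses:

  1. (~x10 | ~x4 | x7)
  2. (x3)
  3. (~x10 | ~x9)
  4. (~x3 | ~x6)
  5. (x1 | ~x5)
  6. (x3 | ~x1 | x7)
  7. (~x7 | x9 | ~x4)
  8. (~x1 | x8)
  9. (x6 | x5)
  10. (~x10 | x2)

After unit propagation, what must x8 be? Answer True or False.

(x3) is a unit clause: x3 = True.
(~x3 | ~x6) with x3 = True leaves only ~x6, so x6 = False.
In (x6 | x5), x6 is now false; x5 must hold, so x5 = True.
(~x5 | x1): since x5 = True, the clause reduces to (x1). x1 = True.
In (x8 | ~x1), ~x1 is now false; x8 must hold, so x8 = True.

True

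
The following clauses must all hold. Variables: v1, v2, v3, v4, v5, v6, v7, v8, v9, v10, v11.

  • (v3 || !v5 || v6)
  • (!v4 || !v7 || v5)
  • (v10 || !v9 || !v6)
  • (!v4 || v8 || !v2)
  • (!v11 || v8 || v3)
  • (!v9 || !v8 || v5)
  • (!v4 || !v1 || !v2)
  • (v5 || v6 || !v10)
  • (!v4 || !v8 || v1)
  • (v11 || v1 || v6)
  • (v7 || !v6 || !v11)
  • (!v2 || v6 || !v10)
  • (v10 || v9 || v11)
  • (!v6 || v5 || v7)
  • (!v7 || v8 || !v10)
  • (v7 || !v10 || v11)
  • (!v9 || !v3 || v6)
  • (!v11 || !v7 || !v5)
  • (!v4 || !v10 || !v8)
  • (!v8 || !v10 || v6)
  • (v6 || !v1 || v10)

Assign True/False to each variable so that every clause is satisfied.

v1=0, v2=1, v3=0, v4=0, v5=1, v6=1, v7=1, v8=1, v9=1, v10=1, v11=0

v4 occurs only negated in the remaining clauses — set v4 = False.
Set v1 = False and propagate.
Try v2 = True.
Branch on v3: take v3 = False.
The remaining clauses are satisfied by v5 = True, v6 = True, v7 = True, v8 = True, v9 = True, v10 = True, v11 = False.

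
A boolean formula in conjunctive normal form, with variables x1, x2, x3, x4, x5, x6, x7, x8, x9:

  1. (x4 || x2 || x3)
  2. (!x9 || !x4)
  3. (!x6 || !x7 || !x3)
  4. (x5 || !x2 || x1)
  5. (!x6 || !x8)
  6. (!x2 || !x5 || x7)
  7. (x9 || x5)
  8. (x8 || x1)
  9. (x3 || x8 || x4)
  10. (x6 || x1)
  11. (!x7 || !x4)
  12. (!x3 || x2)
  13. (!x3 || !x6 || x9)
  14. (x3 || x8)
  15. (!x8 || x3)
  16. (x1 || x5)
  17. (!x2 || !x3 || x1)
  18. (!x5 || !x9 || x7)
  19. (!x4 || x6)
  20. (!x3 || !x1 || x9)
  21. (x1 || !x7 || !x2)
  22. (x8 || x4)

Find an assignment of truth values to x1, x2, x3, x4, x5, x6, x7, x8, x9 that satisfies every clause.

x1=True, x2=True, x3=True, x4=False, x5=True, x6=False, x7=True, x8=True, x9=True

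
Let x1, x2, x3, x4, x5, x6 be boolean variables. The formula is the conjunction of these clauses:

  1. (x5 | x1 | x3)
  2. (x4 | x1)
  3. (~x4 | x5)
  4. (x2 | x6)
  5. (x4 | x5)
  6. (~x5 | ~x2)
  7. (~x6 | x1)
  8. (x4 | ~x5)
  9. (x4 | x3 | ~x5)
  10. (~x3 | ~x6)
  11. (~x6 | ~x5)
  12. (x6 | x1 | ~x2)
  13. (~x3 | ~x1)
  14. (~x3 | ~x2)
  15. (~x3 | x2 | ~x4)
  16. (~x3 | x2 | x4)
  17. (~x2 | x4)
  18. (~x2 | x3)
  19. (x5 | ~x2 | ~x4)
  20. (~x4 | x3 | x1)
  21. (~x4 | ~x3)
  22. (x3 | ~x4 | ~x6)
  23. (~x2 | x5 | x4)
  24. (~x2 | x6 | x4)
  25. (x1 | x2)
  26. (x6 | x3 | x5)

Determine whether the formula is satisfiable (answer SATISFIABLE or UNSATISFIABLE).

UNSATISFIABLE

x4 = True:
  propagation gives x5=True, x2=False, x6=True; an empty clause results — contradiction.
x4 = False:
  propagation gives x1=True, x5=True; an empty clause results — contradiction.
Every branch closes, so no satisfying assignment exists.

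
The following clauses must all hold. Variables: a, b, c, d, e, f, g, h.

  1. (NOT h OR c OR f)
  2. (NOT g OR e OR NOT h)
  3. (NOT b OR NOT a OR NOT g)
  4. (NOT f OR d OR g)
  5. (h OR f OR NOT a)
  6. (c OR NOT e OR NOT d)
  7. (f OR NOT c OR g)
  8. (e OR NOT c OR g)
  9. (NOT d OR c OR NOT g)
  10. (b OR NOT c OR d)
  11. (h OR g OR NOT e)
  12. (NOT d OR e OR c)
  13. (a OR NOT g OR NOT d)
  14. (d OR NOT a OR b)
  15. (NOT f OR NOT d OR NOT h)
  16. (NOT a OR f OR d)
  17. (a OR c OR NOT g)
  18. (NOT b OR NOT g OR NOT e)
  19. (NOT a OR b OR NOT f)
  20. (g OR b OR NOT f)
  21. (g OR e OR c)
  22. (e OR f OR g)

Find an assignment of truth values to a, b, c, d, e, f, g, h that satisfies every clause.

Branch on a: take a = True.
Try b = False.
  then d is forced to True.
  then f is forced to False.
  then h is forced to True.
  then c is forced to True.
  then g is forced to True.
  then e is forced to True.

a=1, b=0, c=1, d=1, e=1, f=0, g=1, h=1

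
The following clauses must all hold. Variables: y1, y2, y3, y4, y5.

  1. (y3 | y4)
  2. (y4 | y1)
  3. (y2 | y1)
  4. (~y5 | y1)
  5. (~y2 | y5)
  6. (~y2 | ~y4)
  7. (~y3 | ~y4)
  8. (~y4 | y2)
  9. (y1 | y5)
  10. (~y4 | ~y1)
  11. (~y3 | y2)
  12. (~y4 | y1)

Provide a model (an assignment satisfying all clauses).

y1 = True, y2 = True, y3 = True, y4 = False, y5 = True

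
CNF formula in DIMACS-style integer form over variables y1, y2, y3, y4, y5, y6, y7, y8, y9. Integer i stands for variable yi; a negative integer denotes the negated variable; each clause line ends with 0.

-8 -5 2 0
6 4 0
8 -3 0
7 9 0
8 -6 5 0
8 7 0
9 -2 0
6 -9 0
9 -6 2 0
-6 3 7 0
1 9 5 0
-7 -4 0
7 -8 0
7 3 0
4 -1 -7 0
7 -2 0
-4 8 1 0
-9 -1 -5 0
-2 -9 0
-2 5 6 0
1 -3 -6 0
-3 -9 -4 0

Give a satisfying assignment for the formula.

y1 = 0, y2 = 0, y3 = 0, y4 = 0, y5 = 0, y6 = 1, y7 = 1, y8 = 1, y9 = 1

Check each clause:
  1. (~y5 | ~y8 | y2) — ~y5 is true.
  2. (y6 | y4) — y6 is true.
  3. (y8 | ~y3) — y8 is true.
  4. (y9 | y7) — y9 is true.
  5. (y5 | ~y6 | y8) — y8 is true.
  6. (y8 | y7) — y8 is true.
  7. (y9 | ~y2) — y9 is true.
  8. (y6 | ~y9) — y6 is true.
  9. (~y6 | y2 | y9) — y9 is true.
  10. (y7 | y3 | ~y6) — y7 is true.
  11. (y5 | y9 | y1) — y9 is true.
  12. (~y4 | ~y7) — ~y4 is true.
  13. (y7 | ~y8) — y7 is true.
  14. (y3 | y7) — y7 is true.
  15. (~y1 | ~y7 | y4) — ~y1 is true.
  16. (y7 | ~y2) — ~y2 is true.
  17. (y1 | y8 | ~y4) — y8 is true.
  18. (~y1 | ~y5 | ~y9) — ~y5 is true.
  19. (~y2 | ~y9) — ~y2 is true.
  20. (~y2 | y6 | y5) — ~y2 is true.
  21. (~y3 | y1 | ~y6) — ~y3 is true.
  22. (~y3 | ~y9 | ~y4) — ~y4 is true.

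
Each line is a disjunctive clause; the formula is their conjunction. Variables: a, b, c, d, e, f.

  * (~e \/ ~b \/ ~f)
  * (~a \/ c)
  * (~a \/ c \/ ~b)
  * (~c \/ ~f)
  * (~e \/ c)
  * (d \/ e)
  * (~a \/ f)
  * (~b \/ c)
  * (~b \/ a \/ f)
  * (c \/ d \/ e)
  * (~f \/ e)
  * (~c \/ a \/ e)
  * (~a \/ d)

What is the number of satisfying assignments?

The models are:
  a=0 b=0 c=0 d=1 e=0 f=0
  a=0 b=0 c=1 d=0 e=1 f=0
  a=0 b=0 c=1 d=1 e=1 f=0
That's 3 in total.

3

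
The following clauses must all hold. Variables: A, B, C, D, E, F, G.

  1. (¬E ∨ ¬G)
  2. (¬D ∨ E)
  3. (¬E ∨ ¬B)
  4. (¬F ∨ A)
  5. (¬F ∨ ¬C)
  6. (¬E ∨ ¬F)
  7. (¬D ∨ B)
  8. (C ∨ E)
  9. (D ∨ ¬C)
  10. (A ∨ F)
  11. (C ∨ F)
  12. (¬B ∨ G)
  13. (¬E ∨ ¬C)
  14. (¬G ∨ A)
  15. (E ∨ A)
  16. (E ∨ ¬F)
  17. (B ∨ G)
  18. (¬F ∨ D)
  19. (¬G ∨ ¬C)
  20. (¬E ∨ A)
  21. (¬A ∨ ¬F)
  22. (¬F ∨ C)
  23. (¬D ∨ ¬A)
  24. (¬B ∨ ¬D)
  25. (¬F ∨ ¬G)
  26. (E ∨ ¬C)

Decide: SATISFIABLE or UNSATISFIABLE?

UNSATISFIABLE

E = True:
  propagation gives G=False, B=False; an empty clause results — contradiction.
E = False:
  propagation gives D=False, C=True; an empty clause results — contradiction.
Every branch closes, so no satisfying assignment exists.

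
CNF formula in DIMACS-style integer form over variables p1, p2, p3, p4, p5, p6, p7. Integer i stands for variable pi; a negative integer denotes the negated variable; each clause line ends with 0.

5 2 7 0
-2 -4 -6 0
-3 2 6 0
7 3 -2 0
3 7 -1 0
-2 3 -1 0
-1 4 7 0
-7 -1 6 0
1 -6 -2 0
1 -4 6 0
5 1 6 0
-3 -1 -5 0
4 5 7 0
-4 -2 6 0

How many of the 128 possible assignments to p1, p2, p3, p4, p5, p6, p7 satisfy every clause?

24

Split on p1, then p2.
  p1=1, p2=1: remaining (p3,p4,p5,p6,p7) ∈ {(1,0,0,1,1)} — 1.
  p1=1, p2=0: p4 free; 3 ways for (p3,p5,p6,p7) × 2^1 = 6.
  p1=0, p2=1: remaining (p3,p4,p5,p6,p7) ∈ {(0,0,1,0,1); (1,0,1,0,0); (1,0,1,0,1)} — 3.
  p1=0, p2=0: 14 of the 32 assignments to (p3,p4,p5,p6,p7) work.
Total: 1 + 6 + 3 + 14 = 24.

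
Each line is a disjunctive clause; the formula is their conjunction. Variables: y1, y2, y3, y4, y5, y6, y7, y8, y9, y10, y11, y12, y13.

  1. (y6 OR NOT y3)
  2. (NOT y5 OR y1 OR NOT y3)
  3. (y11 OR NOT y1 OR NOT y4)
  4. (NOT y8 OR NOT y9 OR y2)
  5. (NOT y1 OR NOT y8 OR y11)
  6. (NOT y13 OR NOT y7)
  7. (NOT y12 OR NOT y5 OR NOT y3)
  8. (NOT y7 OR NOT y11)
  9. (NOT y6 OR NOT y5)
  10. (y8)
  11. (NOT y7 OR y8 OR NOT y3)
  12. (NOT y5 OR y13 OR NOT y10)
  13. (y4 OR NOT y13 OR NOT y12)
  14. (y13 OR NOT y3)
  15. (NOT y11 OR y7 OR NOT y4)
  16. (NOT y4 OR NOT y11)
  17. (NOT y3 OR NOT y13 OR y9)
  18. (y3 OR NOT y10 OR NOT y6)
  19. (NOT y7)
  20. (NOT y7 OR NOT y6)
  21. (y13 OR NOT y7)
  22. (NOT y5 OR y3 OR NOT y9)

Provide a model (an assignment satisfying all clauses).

y1 = F  y2 = T  y3 = F  y4 = T  y5 = F  y6 = F  y7 = F  y8 = T  y9 = T  y10 = T  y11 = F  y12 = T  y13 = F

(y8) is a unit clause, so y8 = True.
Unit propagation: (NOT y7) forces y7 = False.
Pure literal: y2 appears only positively; assign y2 = True.
Pure literal: y5 appears only negated; assign y5 = False.
Branch on y1: take y1 = False.
Branch on y3: take y3 = False.
For the remaining variables, y4 = True, y6 = False, y9 = True, y10 = True, y11 = False, y12 = True, y13 = False works.
Every clause has at least one true literal under this assignment.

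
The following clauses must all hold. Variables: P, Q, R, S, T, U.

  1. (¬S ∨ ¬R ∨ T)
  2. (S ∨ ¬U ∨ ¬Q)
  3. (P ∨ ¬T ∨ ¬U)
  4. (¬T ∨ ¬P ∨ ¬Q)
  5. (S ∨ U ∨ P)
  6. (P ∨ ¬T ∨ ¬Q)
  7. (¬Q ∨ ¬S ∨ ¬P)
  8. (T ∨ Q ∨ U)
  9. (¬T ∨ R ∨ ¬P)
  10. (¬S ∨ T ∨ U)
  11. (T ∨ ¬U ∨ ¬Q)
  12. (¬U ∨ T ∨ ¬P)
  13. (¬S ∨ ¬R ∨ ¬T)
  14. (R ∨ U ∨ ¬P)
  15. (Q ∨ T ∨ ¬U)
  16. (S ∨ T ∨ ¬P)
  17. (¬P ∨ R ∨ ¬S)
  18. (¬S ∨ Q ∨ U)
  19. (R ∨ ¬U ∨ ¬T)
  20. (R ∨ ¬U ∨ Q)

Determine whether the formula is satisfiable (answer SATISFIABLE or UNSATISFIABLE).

Try P = True.
For the remaining variables, Q = False, R = True, S = False, T = True, U = False works.
So P = T  Q = F  R = T  S = F  T = T  U = F is a satisfying assignment.

SATISFIABLE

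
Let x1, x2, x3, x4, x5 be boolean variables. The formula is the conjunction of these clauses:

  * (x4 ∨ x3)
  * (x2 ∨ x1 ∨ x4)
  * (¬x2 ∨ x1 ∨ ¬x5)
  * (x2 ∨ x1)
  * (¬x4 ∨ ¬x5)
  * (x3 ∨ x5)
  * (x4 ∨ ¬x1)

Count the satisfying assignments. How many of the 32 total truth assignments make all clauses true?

4

The models are:
  x1=F x2=T x3=T x4=F x5=F
  x1=F x2=T x3=T x4=T x5=F
  x1=T x2=F x3=T x4=T x5=F
  x1=T x2=T x3=T x4=T x5=F
That's 4 in total.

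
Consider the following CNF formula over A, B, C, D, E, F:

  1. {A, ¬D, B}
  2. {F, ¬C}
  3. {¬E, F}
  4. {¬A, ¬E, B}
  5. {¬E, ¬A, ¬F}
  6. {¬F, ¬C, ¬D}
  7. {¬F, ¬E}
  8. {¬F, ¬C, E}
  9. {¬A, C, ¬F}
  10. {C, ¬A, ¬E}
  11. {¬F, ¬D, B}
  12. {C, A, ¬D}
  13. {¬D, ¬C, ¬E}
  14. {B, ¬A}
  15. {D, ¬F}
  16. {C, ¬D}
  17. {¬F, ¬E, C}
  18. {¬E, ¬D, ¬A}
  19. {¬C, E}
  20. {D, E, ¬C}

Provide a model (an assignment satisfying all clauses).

A=F, B=F, C=F, D=F, E=F, F=F

Check each clause:
  1. {A, B, ¬D} — ¬D is true.
  2. {¬C, F} — ¬C is true.
  3. {¬E, F} — ¬E is true.
  4. {¬A, B, ¬E} — ¬E is true.
  5. {¬F, ¬A, ¬E} — ¬F is true.
  6. {¬D, ¬F, ¬C} — ¬F is true.
  7. {¬E, ¬F} — ¬F is true.
  8. {¬F, E, ¬C} — ¬C is true.
  9. {C, ¬A, ¬F} — ¬F is true.
  10. {C, ¬E, ¬A} — ¬E is true.
  11. {B, ¬F, ¬D} — ¬F is true.
  12. {A, C, ¬D} — ¬D is true.
  13. {¬C, ¬D, ¬E} — ¬E is true.
  14. {B, ¬A} — ¬A is true.
  15. {¬F, D} — ¬F is true.
  16. {¬D, C} — ¬D is true.
  17. {¬F, ¬E, C} — ¬F is true.
  18. {¬D, ¬A, ¬E} — ¬E is true.
  19. {E, ¬C} — ¬C is true.
  20. {E, D, ¬C} — ¬C is true.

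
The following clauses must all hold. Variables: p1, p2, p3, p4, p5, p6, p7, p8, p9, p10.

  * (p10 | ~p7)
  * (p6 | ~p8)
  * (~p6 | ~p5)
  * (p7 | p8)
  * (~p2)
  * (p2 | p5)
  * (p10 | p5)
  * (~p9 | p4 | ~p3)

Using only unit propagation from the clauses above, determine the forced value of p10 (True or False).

(~p2) is a unit clause: p2 = False.
In (p2 | p5), p2 is now false; p5 must hold, so p5 = True.
From (~p6 | ~p5) and p5 = True: p6 = False.
(~p8 | p6): since p6 = False, the clause reduces to (~p8). p8 = False.
In (p8 | p7), p8 is now false; p7 must hold, so p7 = True.
From (~p7 | p10) and p7 = True: p10 = True.

True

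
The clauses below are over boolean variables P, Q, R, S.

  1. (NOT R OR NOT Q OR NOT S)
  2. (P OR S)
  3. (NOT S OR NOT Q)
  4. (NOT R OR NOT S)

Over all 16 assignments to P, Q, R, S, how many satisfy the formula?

Satisfying assignments:
  P=0 Q=0 R=0 S=1
  P=1 Q=0 R=0 S=0
  P=1 Q=0 R=0 S=1
  P=1 Q=0 R=1 S=0
  P=1 Q=1 R=0 S=0
  P=1 Q=1 R=1 S=0
That's 6 in total.

6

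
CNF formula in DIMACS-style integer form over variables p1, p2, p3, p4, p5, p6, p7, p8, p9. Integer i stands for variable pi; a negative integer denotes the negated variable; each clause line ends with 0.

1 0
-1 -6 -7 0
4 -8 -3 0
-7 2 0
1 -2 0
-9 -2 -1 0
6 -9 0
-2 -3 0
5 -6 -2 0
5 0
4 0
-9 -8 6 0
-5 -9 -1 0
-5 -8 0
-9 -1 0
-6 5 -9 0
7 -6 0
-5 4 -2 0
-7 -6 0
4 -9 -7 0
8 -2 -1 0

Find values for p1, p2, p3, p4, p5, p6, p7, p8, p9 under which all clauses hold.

p1 = True, p2 = False, p3 = True, p4 = True, p5 = True, p6 = False, p7 = False, p8 = False, p9 = False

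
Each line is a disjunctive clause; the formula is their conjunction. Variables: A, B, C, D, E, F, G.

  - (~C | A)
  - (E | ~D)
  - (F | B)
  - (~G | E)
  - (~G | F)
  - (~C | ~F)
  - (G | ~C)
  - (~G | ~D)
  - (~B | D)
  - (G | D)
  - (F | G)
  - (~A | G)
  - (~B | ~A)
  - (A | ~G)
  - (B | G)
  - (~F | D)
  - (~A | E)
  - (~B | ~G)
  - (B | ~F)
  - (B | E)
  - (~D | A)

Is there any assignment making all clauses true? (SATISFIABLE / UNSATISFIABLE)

UNSATISFIABLE

G = True:
  propagation gives E=True, F=True, C=False, D=False; an empty clause results — contradiction.
G = False:
  propagation gives C=False, D=True, E=True, F=True; an empty clause results — contradiction.
Every branch closes, so no satisfying assignment exists.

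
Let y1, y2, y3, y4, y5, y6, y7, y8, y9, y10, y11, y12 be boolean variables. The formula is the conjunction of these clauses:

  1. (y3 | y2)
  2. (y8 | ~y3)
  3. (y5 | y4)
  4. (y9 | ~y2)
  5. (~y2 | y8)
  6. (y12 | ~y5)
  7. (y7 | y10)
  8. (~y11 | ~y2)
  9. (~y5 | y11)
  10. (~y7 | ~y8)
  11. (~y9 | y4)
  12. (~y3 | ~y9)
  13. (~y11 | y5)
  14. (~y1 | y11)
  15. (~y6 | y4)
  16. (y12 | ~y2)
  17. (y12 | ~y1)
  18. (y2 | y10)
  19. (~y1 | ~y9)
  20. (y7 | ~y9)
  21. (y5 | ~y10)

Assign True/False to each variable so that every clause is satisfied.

y1 occurs only negated in the remaining clauses — set y1 = False.
y4 occurs only positively in the remaining clauses — set y4 = True.
Branch on y2: take y2 = False.
  then y3 is forced to True.
  then y8 is forced to True.
  then y7 is forced to False.
  then y10 is forced to True.
  then y9 is forced to False.
  then y5 is forced to True.
  then y12 is forced to True.
  then y11 is forced to True.
y6 is now unconstrained; take y6 = True.
Every clause has at least one true literal under this assignment.
Check each clause:
  1. (y3 | y2) — y3 is true.
  2. (~y3 | y8) — y8 is true.
  3. (y4 | y5) — y4 is true.
  4. (y9 | ~y2) — ~y2 is true.
  5. (y8 | ~y2) — y8 is true.
  6. (y12 | ~y5) — y12 is true.
  7. (y7 | y10) — y10 is true.
  8. (~y2 | ~y11) — ~y2 is true.
  9. (y11 | ~y5) — y11 is true.
  10. (~y7 | ~y8) — ~y7 is true.
  11. (~y9 | y4) — y4 is true.
  12. (~y3 | ~y9) — ~y9 is true.
  13. (~y11 | y5) — y5 is true.
  14. (~y1 | y11) — y11 is true.
  15. (y4 | ~y6) — y4 is true.
  16. (~y2 | y12) — y12 is true.
  17. (~y1 | y12) — y12 is true.
  18. (y2 | y10) — y10 is true.
  19. (~y9 | ~y1) — ~y1 is true.
  20. (y7 | ~y9) — ~y9 is true.
  21. (y5 | ~y10) — y5 is true.

y1=False, y2=False, y3=True, y4=True, y5=True, y6=True, y7=False, y8=True, y9=False, y10=True, y11=True, y12=True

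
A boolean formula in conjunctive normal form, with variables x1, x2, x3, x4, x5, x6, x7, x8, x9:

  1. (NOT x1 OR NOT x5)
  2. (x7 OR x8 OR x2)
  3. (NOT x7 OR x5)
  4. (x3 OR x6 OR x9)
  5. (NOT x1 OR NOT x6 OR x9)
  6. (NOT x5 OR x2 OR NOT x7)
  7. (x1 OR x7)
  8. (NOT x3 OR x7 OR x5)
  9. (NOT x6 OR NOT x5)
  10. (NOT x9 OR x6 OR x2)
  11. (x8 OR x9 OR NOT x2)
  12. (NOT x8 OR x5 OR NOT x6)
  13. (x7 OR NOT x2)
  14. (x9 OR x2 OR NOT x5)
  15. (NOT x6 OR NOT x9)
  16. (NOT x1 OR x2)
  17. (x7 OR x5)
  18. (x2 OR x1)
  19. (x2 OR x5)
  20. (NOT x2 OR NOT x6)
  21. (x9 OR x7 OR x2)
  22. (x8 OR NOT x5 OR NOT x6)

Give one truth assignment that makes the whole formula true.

Branch on x1: take x1 = False.
  then x7 is forced to True.
  then x5 is forced to True.
  then x2 is forced to True.
  then x6 is forced to False.
For the remaining variables, x3 = True, x4 = True, x8 = True, x9 = True works.
Every clause has at least one true literal under this assignment.

x1=False  x2=True  x3=True  x4=True  x5=True  x6=False  x7=True  x8=True  x9=True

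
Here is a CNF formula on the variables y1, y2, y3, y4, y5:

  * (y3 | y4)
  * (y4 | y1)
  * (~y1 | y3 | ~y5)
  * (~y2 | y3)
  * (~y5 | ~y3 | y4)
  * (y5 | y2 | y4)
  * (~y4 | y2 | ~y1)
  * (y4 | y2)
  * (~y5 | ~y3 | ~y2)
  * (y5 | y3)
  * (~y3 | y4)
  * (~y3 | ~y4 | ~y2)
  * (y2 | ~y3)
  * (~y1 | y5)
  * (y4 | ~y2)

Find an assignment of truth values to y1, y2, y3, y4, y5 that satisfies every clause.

y1 = F, y2 = F, y3 = F, y4 = T, y5 = T

Try y1 = False.
  then y4 is forced to True.
The remaining clauses are satisfied by y2 = False, y3 = False, y5 = True.
Every clause has at least one true literal under this assignment.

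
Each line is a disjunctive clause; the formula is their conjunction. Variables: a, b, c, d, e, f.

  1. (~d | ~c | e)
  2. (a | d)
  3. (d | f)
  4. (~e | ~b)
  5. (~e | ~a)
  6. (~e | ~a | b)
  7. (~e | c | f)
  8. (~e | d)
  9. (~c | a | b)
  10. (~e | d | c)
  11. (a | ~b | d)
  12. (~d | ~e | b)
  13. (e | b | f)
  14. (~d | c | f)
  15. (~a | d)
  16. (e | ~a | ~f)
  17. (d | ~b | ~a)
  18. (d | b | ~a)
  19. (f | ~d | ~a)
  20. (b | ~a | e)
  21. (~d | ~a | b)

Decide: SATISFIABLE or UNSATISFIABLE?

SATISFIABLE

Branch on a: take a = False.
  then d is forced to True.
Branch on b: take b = True.
  then e is forced to False.
  then c is forced to False.
  then f is forced to True.
So a=0  b=1  c=0  d=1  e=0  f=1 is a satisfying assignment.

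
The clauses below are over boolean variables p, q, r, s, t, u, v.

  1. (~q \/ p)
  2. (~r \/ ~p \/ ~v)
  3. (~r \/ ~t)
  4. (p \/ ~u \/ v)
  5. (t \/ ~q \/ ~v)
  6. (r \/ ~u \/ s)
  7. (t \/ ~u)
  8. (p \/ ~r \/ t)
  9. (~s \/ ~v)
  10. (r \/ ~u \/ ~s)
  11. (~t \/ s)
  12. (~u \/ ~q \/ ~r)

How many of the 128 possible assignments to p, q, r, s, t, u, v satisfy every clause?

15

Split on r, then t.
  r=T, t=T: a clause becomes empty — 0.
  r=T, t=F: remaining (p,q,s,u,v) ∈ {(T,F,F,F,F); (T,F,T,F,F); (T,T,F,F,F); (T,T,T,F,F)} — 4.
  r=F, t=T: remaining (p,q,s,u,v) ∈ {(F,F,T,F,F); (T,F,T,F,F); (T,T,T,F,F)} — 3.
  r=F, t=F: 8 of the 32 assignments to (p,q,s,u,v) work.
Total: 0 + 4 + 3 + 8 = 15.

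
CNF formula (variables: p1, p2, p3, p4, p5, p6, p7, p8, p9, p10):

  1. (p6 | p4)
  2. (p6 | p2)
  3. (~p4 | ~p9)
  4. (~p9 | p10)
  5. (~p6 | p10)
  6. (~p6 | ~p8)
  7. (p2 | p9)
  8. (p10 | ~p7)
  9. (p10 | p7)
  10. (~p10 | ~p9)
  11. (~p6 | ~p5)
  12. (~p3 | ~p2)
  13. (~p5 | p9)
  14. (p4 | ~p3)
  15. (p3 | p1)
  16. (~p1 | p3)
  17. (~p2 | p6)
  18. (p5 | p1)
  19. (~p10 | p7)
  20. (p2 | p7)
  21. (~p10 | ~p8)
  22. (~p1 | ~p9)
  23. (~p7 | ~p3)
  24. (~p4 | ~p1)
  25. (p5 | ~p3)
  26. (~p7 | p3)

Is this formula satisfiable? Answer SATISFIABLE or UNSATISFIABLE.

UNSATISFIABLE

p3 = True:
  propagation gives p2=False, p6=True, p10=True, p8=False; an empty clause results — contradiction.
p3 = False:
  propagation gives p1=True; an empty clause results — contradiction.
Every branch closes, so no satisfying assignment exists.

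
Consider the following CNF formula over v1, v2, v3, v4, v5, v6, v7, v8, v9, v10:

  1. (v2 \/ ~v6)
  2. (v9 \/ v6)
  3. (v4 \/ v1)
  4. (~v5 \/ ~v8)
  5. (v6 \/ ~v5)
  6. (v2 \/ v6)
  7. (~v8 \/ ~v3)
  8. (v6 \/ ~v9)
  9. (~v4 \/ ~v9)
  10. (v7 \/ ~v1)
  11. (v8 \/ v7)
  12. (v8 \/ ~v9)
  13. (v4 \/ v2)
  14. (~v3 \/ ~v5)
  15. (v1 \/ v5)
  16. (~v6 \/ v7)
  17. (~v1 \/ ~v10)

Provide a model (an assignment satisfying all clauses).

v2 occurs only positively in the remaining clauses — set v2 = True.
v3 occurs only negated in the remaining clauses — set v3 = False.
Try v1 = True.
  then v7 is forced to True.
  then v10 is forced to False.
Try v4 = False.
Set v5 = False and propagate.
For the remaining variables, v6 = True, v8 = False, v9 = False works.
Every clause has at least one true literal under this assignment.

v1=T, v2=T, v3=F, v4=F, v5=F, v6=T, v7=T, v8=F, v9=F, v10=F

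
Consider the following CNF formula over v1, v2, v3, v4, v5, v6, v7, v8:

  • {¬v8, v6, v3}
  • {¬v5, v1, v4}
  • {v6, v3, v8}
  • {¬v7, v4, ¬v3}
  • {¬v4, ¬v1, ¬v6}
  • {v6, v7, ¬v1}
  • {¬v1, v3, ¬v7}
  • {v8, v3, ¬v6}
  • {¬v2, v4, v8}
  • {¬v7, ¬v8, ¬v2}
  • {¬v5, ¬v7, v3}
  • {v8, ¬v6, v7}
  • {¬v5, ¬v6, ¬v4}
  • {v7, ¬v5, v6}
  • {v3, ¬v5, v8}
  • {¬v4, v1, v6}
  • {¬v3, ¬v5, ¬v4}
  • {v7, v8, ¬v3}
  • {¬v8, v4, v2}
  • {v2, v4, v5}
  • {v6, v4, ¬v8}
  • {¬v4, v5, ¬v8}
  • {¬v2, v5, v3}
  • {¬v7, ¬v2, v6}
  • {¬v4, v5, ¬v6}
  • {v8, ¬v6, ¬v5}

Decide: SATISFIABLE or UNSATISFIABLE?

SATISFIABLE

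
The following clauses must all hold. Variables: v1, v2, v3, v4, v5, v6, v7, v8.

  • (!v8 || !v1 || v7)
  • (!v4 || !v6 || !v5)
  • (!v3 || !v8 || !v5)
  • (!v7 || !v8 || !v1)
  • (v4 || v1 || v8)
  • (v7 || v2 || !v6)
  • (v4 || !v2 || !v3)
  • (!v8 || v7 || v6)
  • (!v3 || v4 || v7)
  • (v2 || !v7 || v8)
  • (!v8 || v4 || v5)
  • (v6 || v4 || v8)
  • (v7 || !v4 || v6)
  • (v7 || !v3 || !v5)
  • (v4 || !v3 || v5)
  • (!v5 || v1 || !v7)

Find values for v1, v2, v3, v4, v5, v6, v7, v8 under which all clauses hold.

v1 = T, v2 = T, v3 = T, v4 = T, v5 = F, v6 = T, v7 = F, v8 = F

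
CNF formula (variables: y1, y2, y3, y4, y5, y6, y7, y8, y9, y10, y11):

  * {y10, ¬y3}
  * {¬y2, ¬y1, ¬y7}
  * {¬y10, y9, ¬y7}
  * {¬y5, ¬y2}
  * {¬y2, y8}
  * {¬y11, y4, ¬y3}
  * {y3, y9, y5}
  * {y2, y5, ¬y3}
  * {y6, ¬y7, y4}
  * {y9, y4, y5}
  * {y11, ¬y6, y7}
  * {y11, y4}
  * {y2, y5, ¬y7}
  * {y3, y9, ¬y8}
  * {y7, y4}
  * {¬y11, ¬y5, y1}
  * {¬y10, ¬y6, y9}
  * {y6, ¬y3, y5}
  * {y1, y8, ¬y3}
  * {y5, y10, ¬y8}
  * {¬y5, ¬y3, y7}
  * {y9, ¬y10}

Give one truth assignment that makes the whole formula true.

y1=T, y2=F, y3=F, y4=T, y5=T, y6=F, y7=F, y8=T, y9=T, y10=F, y11=F

y4 occurs only positively in the remaining clauses — set y4 = True.
y9 occurs only positively in the remaining clauses — set y9 = True.
Set y1 = True and propagate.
For the remaining variables, y2 = False, y3 = False, y5 = True, y6 = False, y7 = False, y8 = True, y10 = False, y11 = False works.
Every clause has at least one true literal under this assignment.
Check each clause:
  1. {¬y3, y10} — ¬y3 is true.
  2. {¬y7, ¬y1, ¬y2} — ¬y7 is true.
  3. {¬y10, y9, ¬y7} — y9 is true.
  4. {¬y2, ¬y5} — ¬y2 is true.
  5. {¬y2, y8} — y8 is true.
  6. {¬y11, y4, ¬y3} — ¬y3 is true.
  7. {y3, y5, y9} — y9 is true.
  8. {¬y3, y5, y2} — y5 is true.
  9. {¬y7, y6, y4} — ¬y7 is true.
  10. {y9, y5, y4} — y9 is true.
  11. {¬y6, y11, y7} — ¬y6 is true.
  12. {y4, y11} — y4 is true.
  13. {y5, ¬y7, y2} — ¬y7 is true.
  14. {y9, y3, ¬y8} — y9 is true.
  15. {y4, y7} — y4 is true.
  16. {y1, ¬y5, ¬y11} — y1 is true.
  17. {¬y6, y9, ¬y10} — y9 is true.
  18. {y5, y6, ¬y3} — ¬y3 is true.
  19. {y1, ¬y3, y8} — y8 is true.
  20. {y10, y5, ¬y8} — y5 is true.
  21. {y7, ¬y3, ¬y5} — ¬y3 is true.
  22. {y9, ¬y10} — y9 is true.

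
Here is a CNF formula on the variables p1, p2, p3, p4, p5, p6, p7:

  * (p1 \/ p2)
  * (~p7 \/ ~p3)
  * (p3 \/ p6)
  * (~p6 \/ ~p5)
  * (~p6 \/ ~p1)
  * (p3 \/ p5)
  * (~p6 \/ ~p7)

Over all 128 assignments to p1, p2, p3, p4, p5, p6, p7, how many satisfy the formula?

Split on p6, then p3.
  p6=1, p3=1: remaining (p1,p2,p4,p5,p7) ∈ {(0,1,0,0,0); (0,1,1,0,0)} — 2.
  p6=1, p3=0: a clause becomes empty — 0.
  p6=0, p3=1: p4, p5 free; 3 ways for (p1,p2,p7) × 2^2 = 12.
  p6=0, p3=0: a clause becomes empty — 0.
Total: 2 + 0 + 12 + 0 = 14.

14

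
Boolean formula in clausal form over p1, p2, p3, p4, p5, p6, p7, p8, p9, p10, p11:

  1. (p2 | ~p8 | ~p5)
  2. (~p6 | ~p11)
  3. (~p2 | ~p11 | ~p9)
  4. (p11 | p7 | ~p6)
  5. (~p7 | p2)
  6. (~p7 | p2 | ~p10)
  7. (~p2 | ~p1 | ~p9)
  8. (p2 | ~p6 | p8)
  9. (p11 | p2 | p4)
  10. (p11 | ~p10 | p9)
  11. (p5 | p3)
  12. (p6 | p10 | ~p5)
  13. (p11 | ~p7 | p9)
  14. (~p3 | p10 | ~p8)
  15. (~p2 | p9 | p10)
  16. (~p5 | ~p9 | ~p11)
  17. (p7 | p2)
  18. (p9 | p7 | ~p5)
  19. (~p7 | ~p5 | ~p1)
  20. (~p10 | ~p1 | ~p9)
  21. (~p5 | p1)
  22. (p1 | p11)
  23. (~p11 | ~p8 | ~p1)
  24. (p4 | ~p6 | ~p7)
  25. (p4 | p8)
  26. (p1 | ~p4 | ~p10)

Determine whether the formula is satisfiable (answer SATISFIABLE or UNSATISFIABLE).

Branch on p1: take p1 = False.
  then p5 is forced to False.
  then p3 is forced to True.
  then p11 is forced to True.
  then p6 is forced to False.
The remaining clauses are satisfied by p2 = True, p4 = False, p7 = True, p8 = True, p9 = False, p10 = True.
Every clause has at least one true literal under this assignment.
So p1 = F, p2 = T, p3 = T, p4 = F, p5 = F, p6 = F, p7 = T, p8 = T, p9 = F, p10 = T, p11 = T is a satisfying assignment.

SATISFIABLE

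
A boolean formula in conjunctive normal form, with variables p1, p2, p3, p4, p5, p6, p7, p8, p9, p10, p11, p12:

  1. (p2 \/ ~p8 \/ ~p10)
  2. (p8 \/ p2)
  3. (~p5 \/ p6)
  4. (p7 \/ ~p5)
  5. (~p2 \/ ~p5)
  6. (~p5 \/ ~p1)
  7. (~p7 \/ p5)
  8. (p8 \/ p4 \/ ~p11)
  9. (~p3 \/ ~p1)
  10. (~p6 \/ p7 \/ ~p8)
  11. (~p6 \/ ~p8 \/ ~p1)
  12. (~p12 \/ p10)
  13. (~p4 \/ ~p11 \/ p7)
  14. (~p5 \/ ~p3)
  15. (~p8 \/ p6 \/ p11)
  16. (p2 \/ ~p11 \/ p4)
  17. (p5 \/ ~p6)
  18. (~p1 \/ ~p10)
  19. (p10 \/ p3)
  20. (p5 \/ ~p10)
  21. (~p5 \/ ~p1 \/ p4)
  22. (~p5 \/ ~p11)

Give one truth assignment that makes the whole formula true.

p1=False  p2=True  p3=True  p4=False  p5=False  p6=False  p7=False  p8=True  p9=True  p10=False  p11=True  p12=False

Pure literal: p1 appears only negated; assign p1 = False.
p12 occurs only negated in the remaining clauses — set p12 = False.
Set p2 = True and propagate.
  then p5 is forced to False.
  then p7 is forced to False.
  then p6 is forced to False.
  then p10 is forced to False.
  then p3 is forced to True.
Set p4 = False and propagate.
For the remaining variables, p8 = True, p9 = True, p11 = True works.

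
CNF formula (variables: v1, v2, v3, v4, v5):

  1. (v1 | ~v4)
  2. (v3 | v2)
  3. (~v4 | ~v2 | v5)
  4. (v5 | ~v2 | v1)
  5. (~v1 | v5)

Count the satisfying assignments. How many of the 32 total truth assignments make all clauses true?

10

Split on v1, then v2.
  v1=T, v2=T: remaining (v3,v4,v5) ∈ {(F,F,T); (F,T,T); (T,F,T); (T,T,T)} — 4.
  v1=T, v2=F: remaining (v3,v4,v5) ∈ {(T,F,T); (T,T,T)} — 2.
  v1=F, v2=T: remaining (v3,v4,v5) ∈ {(F,F,T); (T,F,T)} — 2.
  v1=F, v2=F: remaining (v3,v4,v5) ∈ {(T,F,F); (T,F,T)} — 2.
Total: 4 + 2 + 2 + 2 = 10.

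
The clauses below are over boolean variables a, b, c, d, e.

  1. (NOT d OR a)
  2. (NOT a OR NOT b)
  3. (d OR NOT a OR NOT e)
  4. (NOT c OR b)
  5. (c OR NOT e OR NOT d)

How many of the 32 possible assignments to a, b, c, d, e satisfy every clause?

8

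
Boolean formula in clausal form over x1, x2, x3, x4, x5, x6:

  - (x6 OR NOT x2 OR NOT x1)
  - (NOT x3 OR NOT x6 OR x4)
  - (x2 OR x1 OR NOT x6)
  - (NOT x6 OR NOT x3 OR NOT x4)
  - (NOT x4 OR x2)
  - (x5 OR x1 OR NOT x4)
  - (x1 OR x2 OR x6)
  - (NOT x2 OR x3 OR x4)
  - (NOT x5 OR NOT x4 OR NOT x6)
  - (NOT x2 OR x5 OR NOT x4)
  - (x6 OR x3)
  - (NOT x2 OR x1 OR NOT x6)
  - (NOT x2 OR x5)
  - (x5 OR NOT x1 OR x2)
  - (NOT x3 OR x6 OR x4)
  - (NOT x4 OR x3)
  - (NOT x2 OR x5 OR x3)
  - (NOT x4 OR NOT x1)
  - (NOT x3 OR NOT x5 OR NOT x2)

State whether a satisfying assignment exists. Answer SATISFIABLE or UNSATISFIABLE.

Try x1 = True.
  then x4 is forced to False.
For the remaining variables, x2 = False, x3 = False, x5 = True, x6 = True works.
Every clause has at least one true literal under this assignment.
So x1 = T, x2 = F, x3 = F, x4 = F, x5 = T, x6 = T is a satisfying assignment.

SATISFIABLE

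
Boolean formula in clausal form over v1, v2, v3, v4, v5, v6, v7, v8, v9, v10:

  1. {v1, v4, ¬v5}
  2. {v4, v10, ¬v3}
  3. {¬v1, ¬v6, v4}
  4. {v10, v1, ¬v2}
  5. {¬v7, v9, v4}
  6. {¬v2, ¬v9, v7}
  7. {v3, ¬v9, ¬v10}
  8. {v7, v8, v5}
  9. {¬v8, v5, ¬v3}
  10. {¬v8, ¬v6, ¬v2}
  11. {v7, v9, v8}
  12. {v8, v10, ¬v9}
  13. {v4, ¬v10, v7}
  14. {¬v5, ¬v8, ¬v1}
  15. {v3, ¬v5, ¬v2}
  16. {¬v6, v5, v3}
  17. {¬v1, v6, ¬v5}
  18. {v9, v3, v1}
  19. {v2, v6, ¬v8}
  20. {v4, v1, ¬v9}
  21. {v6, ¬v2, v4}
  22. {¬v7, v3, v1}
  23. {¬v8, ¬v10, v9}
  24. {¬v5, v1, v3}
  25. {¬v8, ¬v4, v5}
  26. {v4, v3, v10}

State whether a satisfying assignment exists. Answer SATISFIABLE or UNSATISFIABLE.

Set v1 = False and propagate.
For the remaining variables, v2 = False, v3 = True, v4 = True, v5 = True, v6 = False, v7 = False, v8 = False, v9 = True, v10 = True works.
So v1 = False, v2 = False, v3 = True, v4 = True, v5 = True, v6 = False, v7 = False, v8 = False, v9 = True, v10 = True is a satisfying assignment.

SATISFIABLE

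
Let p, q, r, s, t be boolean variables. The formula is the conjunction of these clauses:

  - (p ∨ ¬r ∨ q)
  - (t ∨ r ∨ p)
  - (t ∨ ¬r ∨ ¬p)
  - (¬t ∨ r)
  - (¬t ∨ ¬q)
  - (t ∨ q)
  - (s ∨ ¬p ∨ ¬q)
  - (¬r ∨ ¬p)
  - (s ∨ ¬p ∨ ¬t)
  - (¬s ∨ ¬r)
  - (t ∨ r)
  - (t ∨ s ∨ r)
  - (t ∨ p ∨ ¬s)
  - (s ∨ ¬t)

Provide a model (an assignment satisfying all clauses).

Set p = False and propagate.
Set q = True and propagate.
  then t is forced to False.
  then r is forced to True.
  then s is forced to False.

p=F  q=T  r=T  s=F  t=F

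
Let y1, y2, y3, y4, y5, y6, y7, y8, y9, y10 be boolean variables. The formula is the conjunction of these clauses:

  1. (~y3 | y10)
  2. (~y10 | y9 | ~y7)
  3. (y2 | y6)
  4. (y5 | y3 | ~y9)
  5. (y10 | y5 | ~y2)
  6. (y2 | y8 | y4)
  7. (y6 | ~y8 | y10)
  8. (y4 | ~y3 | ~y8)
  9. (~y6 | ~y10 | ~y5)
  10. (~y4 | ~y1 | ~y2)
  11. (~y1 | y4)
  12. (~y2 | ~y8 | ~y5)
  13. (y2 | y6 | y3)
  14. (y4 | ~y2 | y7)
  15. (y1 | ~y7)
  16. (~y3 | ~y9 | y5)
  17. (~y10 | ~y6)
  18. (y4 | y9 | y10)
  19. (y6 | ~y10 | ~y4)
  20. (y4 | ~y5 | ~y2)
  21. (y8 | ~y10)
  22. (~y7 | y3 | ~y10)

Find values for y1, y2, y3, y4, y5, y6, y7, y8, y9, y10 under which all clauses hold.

Set y1 = False and propagate.
  then y7 is forced to False.
Set y2 = True and propagate.
  then y4 is forced to True.
The remaining clauses are satisfied by y3 = False, y5 = True, y6 = False, y8 = False, y9 = False, y10 = False.
Every clause has at least one true literal under this assignment.

y1=F, y2=T, y3=F, y4=T, y5=T, y6=F, y7=F, y8=F, y9=F, y10=F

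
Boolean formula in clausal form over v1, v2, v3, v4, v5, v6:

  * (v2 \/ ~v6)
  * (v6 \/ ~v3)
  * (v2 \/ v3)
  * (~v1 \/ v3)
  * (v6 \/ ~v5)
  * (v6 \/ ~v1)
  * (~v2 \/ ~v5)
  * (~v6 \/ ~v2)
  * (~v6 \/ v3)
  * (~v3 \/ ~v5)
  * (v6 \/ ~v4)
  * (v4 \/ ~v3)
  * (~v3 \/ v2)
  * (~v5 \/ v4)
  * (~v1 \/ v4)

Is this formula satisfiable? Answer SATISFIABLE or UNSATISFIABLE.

SATISFIABLE

v1 occurs only negated in the remaining clauses — set v1 = False.
v5 occurs only negated in the remaining clauses — set v5 = False.
Branch on v2: take v2 = True.
  then v6 is forced to False.
  then v3 is forced to False.
  then v4 is forced to False.
So v1=False, v2=True, v3=False, v4=False, v5=False, v6=False is a satisfying assignment.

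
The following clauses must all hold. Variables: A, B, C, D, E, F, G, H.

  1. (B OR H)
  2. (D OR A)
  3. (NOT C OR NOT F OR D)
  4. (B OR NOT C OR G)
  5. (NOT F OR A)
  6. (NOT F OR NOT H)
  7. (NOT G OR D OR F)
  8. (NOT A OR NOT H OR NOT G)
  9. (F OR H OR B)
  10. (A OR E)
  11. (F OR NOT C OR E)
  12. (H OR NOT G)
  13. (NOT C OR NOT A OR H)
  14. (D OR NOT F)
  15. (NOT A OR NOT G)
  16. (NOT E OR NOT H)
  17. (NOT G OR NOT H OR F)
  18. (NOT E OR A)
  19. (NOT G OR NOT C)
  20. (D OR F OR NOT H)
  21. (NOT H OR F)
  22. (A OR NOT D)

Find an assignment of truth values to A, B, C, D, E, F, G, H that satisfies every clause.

A = True  B = True  C = False  D = True  E = False  F = True  G = False  H = False

B occurs only positively in the remaining clauses — set B = True.
C occurs only negated in the remaining clauses — set C = False.
Try A = True.
  then G is forced to False.
The remaining clauses are satisfied by D = True, E = False, F = True, H = False.
Every clause has at least one true literal under this assignment.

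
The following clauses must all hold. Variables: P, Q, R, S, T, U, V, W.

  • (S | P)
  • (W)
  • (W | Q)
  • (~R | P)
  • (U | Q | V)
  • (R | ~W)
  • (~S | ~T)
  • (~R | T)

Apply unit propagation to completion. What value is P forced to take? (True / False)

(W) stands alone — W = True.
From (~W | R) and W = True: R = True.
From (P | ~R) and R = True: P = True.

True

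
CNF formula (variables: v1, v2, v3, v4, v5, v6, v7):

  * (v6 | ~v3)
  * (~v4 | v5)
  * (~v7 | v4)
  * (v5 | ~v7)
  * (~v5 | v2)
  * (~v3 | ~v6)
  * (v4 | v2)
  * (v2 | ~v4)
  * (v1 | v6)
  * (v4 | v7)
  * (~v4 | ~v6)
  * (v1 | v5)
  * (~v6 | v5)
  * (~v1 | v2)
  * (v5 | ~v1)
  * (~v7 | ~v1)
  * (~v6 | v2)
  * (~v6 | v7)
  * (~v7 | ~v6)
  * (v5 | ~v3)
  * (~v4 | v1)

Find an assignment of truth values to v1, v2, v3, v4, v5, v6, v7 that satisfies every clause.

v1=True, v2=True, v3=False, v4=True, v5=True, v6=False, v7=False

Check each clause:
  1. (~v3 | v6) — ~v3 is true.
  2. (v5 | ~v4) — v5 is true.
  3. (~v7 | v4) — ~v7 is true.
  4. (~v7 | v5) — ~v7 is true.
  5. (~v5 | v2) — v2 is true.
  6. (~v6 | ~v3) — ~v6 is true.
  7. (v2 | v4) — v2 is true.
  8. (~v4 | v2) — v2 is true.
  9. (v6 | v1) — v1 is true.
  10. (v4 | v7) — v4 is true.
  11. (~v4 | ~v6) — ~v6 is true.
  12. (v5 | v1) — v1 is true.
  13. (~v6 | v5) — ~v6 is true.
  14. (v2 | ~v1) — v2 is true.
  15. (~v1 | v5) — v5 is true.
  16. (~v7 | ~v1) — ~v7 is true.
  17. (v2 | ~v6) — v2 is true.
  18. (v7 | ~v6) — ~v6 is true.
  19. (~v7 | ~v6) — ~v7 is true.
  20. (v5 | ~v3) — ~v3 is true.
  21. (v1 | ~v4) — v1 is true.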